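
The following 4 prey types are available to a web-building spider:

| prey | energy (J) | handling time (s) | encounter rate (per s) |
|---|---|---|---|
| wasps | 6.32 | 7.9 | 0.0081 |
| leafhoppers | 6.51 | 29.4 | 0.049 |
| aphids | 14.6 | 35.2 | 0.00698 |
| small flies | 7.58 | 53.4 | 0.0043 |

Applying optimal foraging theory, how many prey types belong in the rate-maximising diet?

E/h in descending order: wasps 0.8, aphids 0.415, leafhoppers 0.221, small flies 0.142 J/s. The optimal diet is the largest prefix of this list for which every included type satisfies E_i/h_i > R on the types above it.
Rate on top 1: 0.04811. aphids: 0.415 > 0.04811 → include.
Rate on top 2: 0.1169. leafhoppers: 0.221 > 0.1169 → include.
Rate on top 3: 0.1717. small flies: 0.142 < 0.1717 → exclude; stop.
Optimal diet: wasps, aphids, leafhoppers — 3 of 4 types.

3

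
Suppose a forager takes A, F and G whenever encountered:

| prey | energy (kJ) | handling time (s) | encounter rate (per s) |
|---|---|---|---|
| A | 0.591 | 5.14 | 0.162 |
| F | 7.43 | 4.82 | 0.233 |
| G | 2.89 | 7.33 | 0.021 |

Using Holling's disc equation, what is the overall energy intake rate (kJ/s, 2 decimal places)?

0.61 kJ/s

R = (0.162×0.591 + 0.233×7.43 + 0.021×2.89) / (1 + 0.162×5.14 + 0.233×4.82 + 0.021×7.33) = 1.888/3.11 = 0.607 kJ/s.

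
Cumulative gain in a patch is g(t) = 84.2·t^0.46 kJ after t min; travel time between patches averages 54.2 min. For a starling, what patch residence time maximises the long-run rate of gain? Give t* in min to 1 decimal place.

Optimal t* satisfies g'(t*) = g(t*)/(T + t*).
g'(t) = 0.46·84.2·t^-0.54. Setting 0.46·84.2·t^-0.54 = 84.2·t^0.46/(54.2+t) gives 0.46(54.2+t) = t, so 0.54·t = 0.46×54.2.
t* = 0.46×54.2/0.54 = 46.17 min.

46.2 min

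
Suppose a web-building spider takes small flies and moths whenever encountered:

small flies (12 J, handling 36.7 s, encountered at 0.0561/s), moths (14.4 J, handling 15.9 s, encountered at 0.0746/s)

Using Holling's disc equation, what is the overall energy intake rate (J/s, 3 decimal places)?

0.412 J/s

Energy encountered per unit search time: 0.0561×12 + 0.0746×14.4 = 1.747 J/s.
Handling time per unit search time: 0.0561×36.7 + 0.0746×15.9 = 3.245.
Rate = 1.747/(1 + 3.245) = 0.4116 J/s.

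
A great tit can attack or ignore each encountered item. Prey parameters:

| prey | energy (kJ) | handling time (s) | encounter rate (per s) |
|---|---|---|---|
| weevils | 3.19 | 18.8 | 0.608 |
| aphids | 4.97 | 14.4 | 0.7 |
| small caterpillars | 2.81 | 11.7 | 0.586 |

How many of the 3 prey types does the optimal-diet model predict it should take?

1

Profitabilities (E/h, kJ/s): aphids 0.345, small caterpillars 0.24, weevils 0.17. Add prey in this order while the next type's profitability exceeds the intake rate on those already taken.
Rate on top 1: 0.314. small caterpillars: 0.24 < 0.314 → exclude; stop.
Optimal diet: aphids — 1 of 3 types.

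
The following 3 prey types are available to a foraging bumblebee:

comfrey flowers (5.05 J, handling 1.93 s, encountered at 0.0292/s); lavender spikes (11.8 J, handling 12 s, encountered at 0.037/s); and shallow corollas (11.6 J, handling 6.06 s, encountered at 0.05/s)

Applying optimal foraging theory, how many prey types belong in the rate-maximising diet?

Rank by E/h (J/s): comfrey flowers 2.62, shallow corollas 1.91, lavender spikes 0.983. Include each in turn until the next type's E/h falls below the running intake rate.
Rate on top 1: 0.1396. shallow corollas: 1.91 > 0.1396 → include.
Rate on top 2: 0.5352. lavender spikes: 0.983 > 0.5352 → include.
Optimal diet: comfrey flowers, shallow corollas, lavender spikes — 3 of 3 types.

3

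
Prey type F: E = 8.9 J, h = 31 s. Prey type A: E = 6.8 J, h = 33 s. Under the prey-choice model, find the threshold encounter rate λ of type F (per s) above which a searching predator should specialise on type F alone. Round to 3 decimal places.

At the threshold, the rate on type F alone equals the profitability of type A: λ·8.9/(1 + λ·31) = 6.8/33 = 0.2061.
Rearranging, λ(8.9 − 0.2061×31) = 0.2061, so λ = 0.2061/2.512 = 0.08203 per s.

0.082 per s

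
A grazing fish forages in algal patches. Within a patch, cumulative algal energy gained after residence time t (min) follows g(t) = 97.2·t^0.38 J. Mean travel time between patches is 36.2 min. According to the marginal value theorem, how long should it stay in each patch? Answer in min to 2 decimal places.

22.19 min

By the marginal value theorem, leave when the instantaneous gain rate g'(t) equals the habitat-wide average g(t)/(T + t).
g'(t) = 0.38·97.2·t^-0.62. Setting 0.38·97.2·t^-0.62 = 97.2·t^0.38/(36.2+t) gives 0.38(36.2+t) = t, so 0.62·t = 0.38×36.2.
t* = 0.38×36.2/0.62 = 22.19 min.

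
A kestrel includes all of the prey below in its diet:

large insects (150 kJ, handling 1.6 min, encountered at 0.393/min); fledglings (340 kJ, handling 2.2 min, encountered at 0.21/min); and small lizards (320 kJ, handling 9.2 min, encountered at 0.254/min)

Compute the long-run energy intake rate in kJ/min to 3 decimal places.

47.798 kJ/min

R = Σλ_iE_i / (1 + Σλ_ih_i)
Numerator: 0.393×150 + 0.21×340 + 0.254×320 = 211.6
Denominator: 1 + 0.393×1.6 + 0.21×2.2 + 0.254×9.2 = 4.428
R = 211.6/4.428 = 47.8 kJ/min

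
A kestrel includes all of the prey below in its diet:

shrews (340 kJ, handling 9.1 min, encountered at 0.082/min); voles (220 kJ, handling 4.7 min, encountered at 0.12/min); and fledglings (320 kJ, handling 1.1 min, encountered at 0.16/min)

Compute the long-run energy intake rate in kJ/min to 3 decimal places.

42.426 kJ/min

R = Σλ_iE_i / (1 + Σλ_ih_i)
Numerator: 0.082×340 + 0.12×220 + 0.16×320 = 105.5
Denominator: 1 + 0.082×9.1 + 0.12×4.7 + 0.16×1.1 = 2.486
R = 105.5/2.486 = 42.43 kJ/min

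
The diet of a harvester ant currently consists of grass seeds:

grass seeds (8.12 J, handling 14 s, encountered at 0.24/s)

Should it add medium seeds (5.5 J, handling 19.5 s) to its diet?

On grass seeds alone, R = ΣλE/(1+Σλh) = 1.949/4.36 = 0.447 J/s.
Profitability of medium seeds: 5.5/19.5 = 0.2821 J/s.
Since 0.2821 < R, time spent handling medium seeds is better spent searching.

No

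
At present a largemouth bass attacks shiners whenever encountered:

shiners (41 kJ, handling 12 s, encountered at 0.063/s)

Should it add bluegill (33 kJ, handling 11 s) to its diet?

On shiners alone, R = ΣλE/(1+Σλh) = 2.583/1.756 = 1.471 kJ/s.
bluegill: E/h = 33/11 = 3 kJ/s.
3 > 1.471, so adding bluegill raises the average — include it.

Yes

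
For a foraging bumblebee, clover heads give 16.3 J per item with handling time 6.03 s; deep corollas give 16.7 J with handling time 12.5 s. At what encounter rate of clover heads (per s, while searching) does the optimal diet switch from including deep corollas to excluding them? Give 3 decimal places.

Drop deep corollas once their profitability E₂/h₂ falls below the rate achievable on clover heads alone: E₂/h₂ = λE₁/(1 + λh₁).
Solve for λ: λE₁h₂ = E₂(1 + λh₁) → λ(E₁h₂ − E₂h₁) = E₂ → λ = E₂/(E₁h₂ − E₂h₁).
λ = 16.7/(16.3×12.5 − 16.7×6.03) = 16.7/103 = 0.1621 per s.

0.162 per s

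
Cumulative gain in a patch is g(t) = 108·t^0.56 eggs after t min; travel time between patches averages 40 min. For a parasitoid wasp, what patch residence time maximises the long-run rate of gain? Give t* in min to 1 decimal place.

By the marginal value theorem, leave when the instantaneous gain rate g'(t) equals the habitat-wide average g(t)/(T + t).
g'(t) = 0.56·108·t^-0.44. Setting 0.56·108·t^-0.44 = 108·t^0.56/(40+t) gives 0.56(40+t) = t, so 0.44·t = 0.56×40.
t* = 0.56×40/0.44 = 50.91 min.

50.9 min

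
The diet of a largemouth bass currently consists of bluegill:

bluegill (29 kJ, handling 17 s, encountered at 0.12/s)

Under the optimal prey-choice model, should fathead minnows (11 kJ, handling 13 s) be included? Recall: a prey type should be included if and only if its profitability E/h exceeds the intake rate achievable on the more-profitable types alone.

Intake rate on the current diet: R = (0.12×29) / (1 + 0.12×17) = 3.48/3.04 = 1.145 kJ/s.
Profitability of fathead minnows: 11/13 = 0.8462 kJ/s.
Since 0.8462 < R, time spent handling fathead minnows is better spent searching.

No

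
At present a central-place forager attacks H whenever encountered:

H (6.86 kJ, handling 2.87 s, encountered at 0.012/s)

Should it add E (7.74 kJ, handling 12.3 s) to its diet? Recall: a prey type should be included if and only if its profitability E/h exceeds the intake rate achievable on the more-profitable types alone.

On H alone, R = ΣλE/(1+Σλh) = 0.08232/1.034 = 0.07958 kJ/s.
E: E/h = 7.74/12.3 = 0.6293 kJ/s.
0.6293 > 0.07958, so adding E raises the average — include it.

Yes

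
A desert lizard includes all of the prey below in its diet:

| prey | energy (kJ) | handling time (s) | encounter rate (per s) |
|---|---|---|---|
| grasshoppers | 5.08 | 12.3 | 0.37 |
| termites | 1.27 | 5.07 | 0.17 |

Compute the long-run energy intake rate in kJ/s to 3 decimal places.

0.327 kJ/s

R = (0.37×5.08 + 0.17×1.27) / (1 + 0.37×12.3 + 0.17×5.07) = 2.095/6.413 = 0.3268 kJ/s.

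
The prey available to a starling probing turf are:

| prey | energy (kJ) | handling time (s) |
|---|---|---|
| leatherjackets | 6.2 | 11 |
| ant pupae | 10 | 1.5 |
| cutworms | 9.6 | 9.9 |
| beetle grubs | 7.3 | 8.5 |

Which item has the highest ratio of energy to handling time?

ant pupae

In descending order of E/h:
ant pupae: 10/1.5 = 6.67 kJ/s
cutworms: 9.6/9.9 = 0.97 kJ/s
beetle grubs: 7.3/8.5 = 0.859 kJ/s
leatherjackets: 6.2/11 = 0.564 kJ/s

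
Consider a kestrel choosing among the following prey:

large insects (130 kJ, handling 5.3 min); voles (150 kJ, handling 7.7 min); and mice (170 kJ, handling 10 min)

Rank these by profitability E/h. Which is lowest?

In descending order of E/h:
large insects: 130/5.3 = 24.5 kJ/min
voles: 150/7.7 = 19.5 kJ/min
mice: 170/10 = 17 kJ/min

mice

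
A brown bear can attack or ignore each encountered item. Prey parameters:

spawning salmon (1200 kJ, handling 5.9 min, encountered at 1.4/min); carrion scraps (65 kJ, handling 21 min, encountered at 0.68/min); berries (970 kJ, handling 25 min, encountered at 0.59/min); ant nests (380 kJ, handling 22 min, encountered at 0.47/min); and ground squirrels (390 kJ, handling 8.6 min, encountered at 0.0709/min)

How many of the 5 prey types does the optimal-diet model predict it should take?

1

Profitabilities (E/h, kJ/min): spawning salmon 203, ground squirrels 45.3, berries 38.8, ant nests 17.3, carrion scraps 3.1. Add prey in this order while the next type's profitability exceeds the intake rate on those already taken.
Rate on top 1: 181.4. ground squirrels: 45.3 < 181.4 → exclude; stop.
Optimal diet: spawning salmon — 1 of 5 types.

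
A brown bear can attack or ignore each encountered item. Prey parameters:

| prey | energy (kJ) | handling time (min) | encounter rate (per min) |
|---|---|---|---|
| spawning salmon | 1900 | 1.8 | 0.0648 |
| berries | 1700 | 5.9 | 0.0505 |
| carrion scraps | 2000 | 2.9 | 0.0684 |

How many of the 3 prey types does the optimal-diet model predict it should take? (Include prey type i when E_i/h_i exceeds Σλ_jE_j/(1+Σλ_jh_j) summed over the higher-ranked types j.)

E/h in descending order: spawning salmon 1.06e+03, carrion scraps 690, berries 288 kJ/min. The optimal diet is the largest prefix of this list for which every included type satisfies E_i/h_i > R on the types above it.
Rate on top 1: 110.3. carrion scraps: 690 > 110.3 → include.
Rate on top 2: 197.7. berries: 288 > 197.7 → include.
Optimal diet: spawning salmon, carrion scraps, berries — 3 of 3 types.

3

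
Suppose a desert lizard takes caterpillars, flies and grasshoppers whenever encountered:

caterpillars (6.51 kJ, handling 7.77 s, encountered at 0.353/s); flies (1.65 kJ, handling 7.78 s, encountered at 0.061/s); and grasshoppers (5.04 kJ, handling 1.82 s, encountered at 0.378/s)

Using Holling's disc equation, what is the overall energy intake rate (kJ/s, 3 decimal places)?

0.877 kJ/s

R = Σλ_iE_i / (1 + Σλ_ih_i)
Numerator: 0.353×6.51 + 0.061×1.65 + 0.378×5.04 = 4.304
Denominator: 1 + 0.353×7.77 + 0.061×7.78 + 0.378×1.82 = 4.905
R = 4.304/4.905 = 0.8774 kJ/s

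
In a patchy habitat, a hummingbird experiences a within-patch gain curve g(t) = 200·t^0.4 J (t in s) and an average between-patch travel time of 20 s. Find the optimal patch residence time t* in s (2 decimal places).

13.33 s

Maximise g(t)/(T+t): set derivative to zero → g'(t)(T+t) = g(t).
g'(t) = 0.4·200·t^-0.6. Setting 0.4·200·t^-0.6 = 200·t^0.4/(20+t) gives 0.4(20+t) = t, so 0.60·t = 0.4×20.
t* = 0.4×20/0.60 = 13.33 s.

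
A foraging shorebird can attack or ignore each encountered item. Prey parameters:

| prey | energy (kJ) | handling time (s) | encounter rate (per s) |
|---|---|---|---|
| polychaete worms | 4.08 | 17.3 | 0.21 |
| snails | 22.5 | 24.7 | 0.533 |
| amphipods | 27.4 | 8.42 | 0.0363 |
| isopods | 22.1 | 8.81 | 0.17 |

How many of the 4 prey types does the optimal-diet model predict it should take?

2

Rank by E/h (kJ/s): amphipods 3.25, isopods 2.51, snails 0.911, polychaete worms 0.236. Include each in turn until the next type's E/h falls below the running intake rate.
Rate on top 1: 0.7618. isopods: 2.51 > 0.7618 → include.
Rate on top 2: 1.695. snails: 0.911 < 1.695 → exclude; stop.
Optimal diet: amphipods, isopods — 2 of 4 types.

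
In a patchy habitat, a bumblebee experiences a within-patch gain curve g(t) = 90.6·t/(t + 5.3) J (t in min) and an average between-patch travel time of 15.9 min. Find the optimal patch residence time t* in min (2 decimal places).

Optimal t* satisfies g'(t*) = g(t*)/(T + t*).
g'(t) = 90.6·5.3/(t + 5.3)². Setting 90.6·5.3/(t+5.3)² = 90.6t/[(t+5.3)(15.9+t)] gives 5.3(15.9+t) = t(t+5.3), so t² = 5.3×15.9 = 84.27.
t* = √84.27 = 9.18 min.

9.18 min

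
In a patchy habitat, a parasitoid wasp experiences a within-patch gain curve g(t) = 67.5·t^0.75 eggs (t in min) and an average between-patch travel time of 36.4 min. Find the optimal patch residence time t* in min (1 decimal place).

Optimal t* satisfies g'(t*) = g(t*)/(T + t*).
g'(t) = 0.75·67.5·t^-0.25. Setting 0.75·67.5·t^-0.25 = 67.5·t^0.75/(36.4+t) gives 0.75(36.4+t) = t, so 0.25·t = 0.75×36.4.
t* = 0.75×36.4/0.25 = 109.2 min.

109.2 min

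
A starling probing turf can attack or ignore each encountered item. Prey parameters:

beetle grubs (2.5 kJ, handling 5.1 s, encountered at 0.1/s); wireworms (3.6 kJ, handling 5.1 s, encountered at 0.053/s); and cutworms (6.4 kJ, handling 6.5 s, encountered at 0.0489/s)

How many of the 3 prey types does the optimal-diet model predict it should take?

3

Rank by E/h (kJ/s): cutworms 0.985, wireworms 0.706, beetle grubs 0.49. Include each in turn until the next type's E/h falls below the running intake rate.
Rate on top 1: 0.2375. wireworms: 0.706 > 0.2375 → include.
Rate on top 2: 0.3172. beetle grubs: 0.49 > 0.3172 → include.
Optimal diet: cutworms, wireworms, beetle grubs — 3 of 3 types.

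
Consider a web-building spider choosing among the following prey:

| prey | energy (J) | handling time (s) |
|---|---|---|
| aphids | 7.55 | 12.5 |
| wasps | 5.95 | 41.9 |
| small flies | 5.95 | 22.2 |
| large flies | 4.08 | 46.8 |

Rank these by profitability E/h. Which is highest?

Profitability E/h (J/s): aphids = 7.55/12.5 = 0.604, wasps = 5.95/41.9 = 0.142, small flies = 5.95/22.2 = 0.268, large flies = 4.08/46.8 = 0.0872.
Ranked: aphids > small flies > wasps > large flies.

aphids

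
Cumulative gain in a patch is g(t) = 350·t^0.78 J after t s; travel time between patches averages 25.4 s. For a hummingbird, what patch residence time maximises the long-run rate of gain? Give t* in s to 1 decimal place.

90.1 s

Maximise g(t)/(T+t): set derivative to zero → g'(t)(T+t) = g(t).
g'(t) = 0.78·350·t^-0.22. Setting 0.78·350·t^-0.22 = 350·t^0.78/(25.4+t) gives 0.78(25.4+t) = t, so 0.22·t = 0.78×25.4.
t* = 0.78×25.4/0.22 = 90.05 s.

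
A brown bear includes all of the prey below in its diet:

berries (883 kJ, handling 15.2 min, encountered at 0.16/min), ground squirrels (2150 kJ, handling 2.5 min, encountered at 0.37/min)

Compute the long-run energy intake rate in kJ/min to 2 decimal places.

215.01 kJ/min

Energy encountered per unit search time: 0.16×883 + 0.37×2150 = 936.8 kJ/min.
Handling time per unit search time: 0.16×15.2 + 0.37×2.5 = 3.357.
Rate = 936.8/(1 + 3.357) = 215 kJ/min.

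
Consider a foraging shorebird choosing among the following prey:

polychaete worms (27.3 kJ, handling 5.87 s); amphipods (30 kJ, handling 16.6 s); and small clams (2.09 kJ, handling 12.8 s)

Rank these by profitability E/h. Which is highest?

polychaete worms

Profitability E/h (kJ/s): polychaete worms = 27.3/5.87 = 4.65, amphipods = 30/16.6 = 1.81, small clams = 2.09/12.8 = 0.163.
Ranked: polychaete worms > amphipods > small clams.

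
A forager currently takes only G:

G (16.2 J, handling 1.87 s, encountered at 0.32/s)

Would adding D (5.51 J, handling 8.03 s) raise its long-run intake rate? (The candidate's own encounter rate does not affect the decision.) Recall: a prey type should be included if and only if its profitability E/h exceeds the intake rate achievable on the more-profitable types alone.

No

Current rate: (0.32×16.2)/(1 + 0.32×1.87) = 3.243 J/s.
D: E/h = 5.51/8.03 = 0.6862 J/s.
0.6862 < 3.243, so adding D would lower the average — exclude it.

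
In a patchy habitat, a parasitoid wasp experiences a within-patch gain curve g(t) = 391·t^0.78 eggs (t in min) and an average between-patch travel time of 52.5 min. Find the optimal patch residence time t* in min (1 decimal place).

Maximise g(t)/(T+t): set derivative to zero → g'(t)(T+t) = g(t).
g'(t) = 0.78·391·t^-0.22. Setting 0.78·391·t^-0.22 = 391·t^0.78/(52.5+t) gives 0.78(52.5+t) = t, so 0.22·t = 0.78×52.5.
t* = 0.78×52.5/0.22 = 186.1 min.

186.1 min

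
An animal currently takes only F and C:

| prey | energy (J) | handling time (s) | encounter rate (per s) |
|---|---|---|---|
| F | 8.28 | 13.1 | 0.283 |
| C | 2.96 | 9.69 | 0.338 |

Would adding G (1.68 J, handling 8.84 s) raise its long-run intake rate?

No

On F and C alone, R = ΣλE/(1+Σλh) = 3.344/7.983 = 0.4189 J/s.
G: E/h = 1.68/8.84 = 0.19 J/s.
Since 0.19 < R, time spent handling G is better spent searching.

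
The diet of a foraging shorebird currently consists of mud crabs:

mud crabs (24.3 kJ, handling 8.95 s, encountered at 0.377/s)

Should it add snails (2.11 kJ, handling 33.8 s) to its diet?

Intake rate on the current diet: R = (0.377×24.3) / (1 + 0.377×8.95) = 9.161/4.374 = 2.094 kJ/s.
Profitability of snails: 2.11/33.8 = 0.06243 kJ/s.
0.06243 < 2.094, so adding snails would lower the average — exclude it.

No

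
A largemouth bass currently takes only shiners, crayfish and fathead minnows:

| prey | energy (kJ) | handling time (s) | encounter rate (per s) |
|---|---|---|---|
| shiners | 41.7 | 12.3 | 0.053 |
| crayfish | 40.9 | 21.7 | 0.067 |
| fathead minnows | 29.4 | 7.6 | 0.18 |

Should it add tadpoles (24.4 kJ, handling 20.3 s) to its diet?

No

Current rate: (0.053×41.7 + 0.067×40.9 + 0.18×29.4)/(1 + 0.053×12.3 + 0.067×21.7 + 0.18×7.6) = 2.289 kJ/s.
tadpoles: E/h = 24.4/20.3 = 1.202 kJ/s.
Since 1.202 < R, time spent handling tadpoles is better spent searching.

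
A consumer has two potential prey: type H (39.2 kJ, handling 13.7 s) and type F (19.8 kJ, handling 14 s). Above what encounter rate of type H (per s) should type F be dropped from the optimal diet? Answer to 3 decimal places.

0.071 per s

At the threshold, the rate on type H alone equals the profitability of type F: λ·39.2/(1 + λ·13.7) = 19.8/14 = 1.414.
Rearranging, λ(39.2 − 1.414×13.7) = 1.414, so λ = 1.414/19.82 = 0.07134 per s.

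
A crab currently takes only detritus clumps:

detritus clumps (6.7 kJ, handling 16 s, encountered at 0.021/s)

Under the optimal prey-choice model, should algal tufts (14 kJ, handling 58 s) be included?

Yes

Intake rate on the current diet: R = (0.021×6.7) / (1 + 0.021×16) = 0.1407/1.336 = 0.1053 kJ/s.
Profitability of algal tufts: 14/58 = 0.2414 kJ/s.
Since 0.2414 > R, including algal tufts increases the long-run rate.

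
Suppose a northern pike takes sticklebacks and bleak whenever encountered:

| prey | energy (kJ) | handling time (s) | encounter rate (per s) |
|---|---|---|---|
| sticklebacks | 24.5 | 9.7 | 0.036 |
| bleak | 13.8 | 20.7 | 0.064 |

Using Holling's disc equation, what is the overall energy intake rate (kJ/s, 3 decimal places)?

R = Σλ_iE_i / (1 + Σλ_ih_i)
Numerator: 0.036×24.5 + 0.064×13.8 = 1.765
Denominator: 1 + 0.036×9.7 + 0.064×20.7 = 2.674
R = 1.765/2.674 = 0.6601 kJ/s

0.660 kJ/s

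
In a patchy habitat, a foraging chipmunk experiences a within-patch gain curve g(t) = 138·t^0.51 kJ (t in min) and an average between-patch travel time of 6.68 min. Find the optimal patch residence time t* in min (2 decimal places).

By the marginal value theorem, leave when the instantaneous gain rate g'(t) equals the habitat-wide average g(t)/(T + t).
g'(t) = 0.51·138·t^-0.49. Setting 0.51·138·t^-0.49 = 138·t^0.51/(6.68+t) gives 0.51(6.68+t) = t, so 0.49·t = 0.51×6.68.
t* = 0.51×6.68/0.49 = 6.953 min.

6.95 min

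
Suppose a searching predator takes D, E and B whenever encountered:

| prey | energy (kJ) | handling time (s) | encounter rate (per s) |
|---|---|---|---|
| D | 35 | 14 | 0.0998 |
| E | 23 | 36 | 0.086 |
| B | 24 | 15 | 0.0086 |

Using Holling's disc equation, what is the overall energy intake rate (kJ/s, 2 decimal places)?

1.01 kJ/s

R = (0.0998×35 + 0.086×23 + 0.0086×24) / (1 + 0.0998×14 + 0.086×36 + 0.0086×15) = 5.677/5.622 = 1.01 kJ/s.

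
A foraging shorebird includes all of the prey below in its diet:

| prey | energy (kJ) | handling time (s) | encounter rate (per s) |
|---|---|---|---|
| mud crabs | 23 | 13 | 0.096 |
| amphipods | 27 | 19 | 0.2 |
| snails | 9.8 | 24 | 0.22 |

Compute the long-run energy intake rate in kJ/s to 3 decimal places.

R = Σλ_iE_i / (1 + Σλ_ih_i)
Numerator: 0.096×23 + 0.2×27 + 0.22×9.8 = 9.764
Denominator: 1 + 0.096×13 + 0.2×19 + 0.22×24 = 11.33
R = 9.764/11.33 = 0.8619 kJ/s

0.862 kJ/s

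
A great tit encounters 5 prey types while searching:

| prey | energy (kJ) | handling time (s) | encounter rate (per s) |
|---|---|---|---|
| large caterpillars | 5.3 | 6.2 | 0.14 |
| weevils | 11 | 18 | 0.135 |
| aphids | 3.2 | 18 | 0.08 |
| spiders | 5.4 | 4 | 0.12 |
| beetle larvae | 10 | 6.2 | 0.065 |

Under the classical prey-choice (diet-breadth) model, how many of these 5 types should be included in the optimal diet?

3

E/h in descending order: beetle larvae 1.61, spiders 1.35, large caterpillars 0.855, weevils 0.611, aphids 0.178 kJ/s. The optimal diet is the largest prefix of this list for which every included type satisfies E_i/h_i > R on the types above it.
Rate on top 1: 0.4633. spiders: 1.35 > 0.4633 → include.
Rate on top 2: 0.6893. large caterpillars: 0.855 > 0.6893 → include.
Rate on top 3: 0.7415. weevils: 0.611 < 0.7415 → exclude; stop.
Optimal diet: beetle larvae, spiders, large caterpillars — 3 of 5 types.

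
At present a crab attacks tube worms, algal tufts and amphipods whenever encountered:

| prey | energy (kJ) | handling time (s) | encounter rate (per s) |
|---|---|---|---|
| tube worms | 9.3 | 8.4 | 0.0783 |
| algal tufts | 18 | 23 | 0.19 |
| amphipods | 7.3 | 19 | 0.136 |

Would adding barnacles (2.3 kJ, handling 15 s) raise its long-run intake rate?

No

Current rate: (0.0783×9.3 + 0.19×18 + 0.136×7.3)/(1 + 0.0783×8.4 + 0.19×23 + 0.136×19) = 0.597 kJ/s.
Profitability of barnacles: 2.3/15 = 0.1533 kJ/s.
0.1533 < 0.597, so adding barnacles would lower the average — exclude it.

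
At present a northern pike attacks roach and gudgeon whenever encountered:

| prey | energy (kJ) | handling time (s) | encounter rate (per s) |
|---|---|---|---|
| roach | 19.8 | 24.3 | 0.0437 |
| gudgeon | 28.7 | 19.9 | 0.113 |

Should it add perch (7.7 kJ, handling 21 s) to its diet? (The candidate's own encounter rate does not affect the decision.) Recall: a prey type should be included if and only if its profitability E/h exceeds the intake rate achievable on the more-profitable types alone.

Current rate: (0.0437×19.8 + 0.113×28.7)/(1 + 0.0437×24.3 + 0.113×19.9) = 0.9531 kJ/s.
Profitability of perch: 7.7/21 = 0.3667 kJ/s.
Since 0.3667 < R, time spent handling perch is better spent searching.

No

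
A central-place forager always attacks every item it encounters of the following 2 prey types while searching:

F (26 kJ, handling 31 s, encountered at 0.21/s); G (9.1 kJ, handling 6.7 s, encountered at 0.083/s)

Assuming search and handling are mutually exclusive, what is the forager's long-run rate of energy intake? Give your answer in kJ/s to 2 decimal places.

0.77 kJ/s

Energy encountered per unit search time: 0.21×26 + 0.083×9.1 = 6.215 kJ/s.
Handling time per unit search time: 0.21×31 + 0.083×6.7 = 7.066.
Rate = 6.215/(1 + 7.066) = 0.7705 kJ/s.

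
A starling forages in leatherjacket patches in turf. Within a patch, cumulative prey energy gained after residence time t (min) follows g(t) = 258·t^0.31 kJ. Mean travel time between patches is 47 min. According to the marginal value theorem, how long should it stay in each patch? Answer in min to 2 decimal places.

21.12 min

By the marginal value theorem, leave when the instantaneous gain rate g'(t) equals the habitat-wide average g(t)/(T + t).
g'(t) = 0.31·258·t^-0.69. Setting 0.31·258·t^-0.69 = 258·t^0.31/(47+t) gives 0.31(47+t) = t, so 0.69·t = 0.31×47.
t* = 0.31×47/0.69 = 21.12 min.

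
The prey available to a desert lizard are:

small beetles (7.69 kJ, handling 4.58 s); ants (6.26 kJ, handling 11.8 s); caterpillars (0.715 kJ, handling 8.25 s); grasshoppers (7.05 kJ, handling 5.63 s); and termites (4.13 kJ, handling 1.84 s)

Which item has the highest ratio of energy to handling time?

Profitability E/h (kJ/s): small beetles = 7.69/4.58 = 1.68, ants = 6.26/11.8 = 0.531, caterpillars = 0.715/8.25 = 0.0867, grasshoppers = 7.05/5.63 = 1.25, termites = 4.13/1.84 = 2.24.
Ranked: termites > small beetles > grasshoppers > ants > caterpillars.

termites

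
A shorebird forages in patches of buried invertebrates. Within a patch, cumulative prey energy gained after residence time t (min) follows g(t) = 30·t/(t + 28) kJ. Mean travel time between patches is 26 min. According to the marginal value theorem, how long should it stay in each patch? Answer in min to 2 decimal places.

26.98 min

Maximise g(t)/(T+t): set derivative to zero → g'(t)(T+t) = g(t).
g'(t) = 30·28/(t + 28)². Setting 30·28/(t+28)² = 30t/[(t+28)(26+t)] gives 28(26+t) = t(t+28), so t² = 28×26 = 728.
t* = √728 = 26.98 min.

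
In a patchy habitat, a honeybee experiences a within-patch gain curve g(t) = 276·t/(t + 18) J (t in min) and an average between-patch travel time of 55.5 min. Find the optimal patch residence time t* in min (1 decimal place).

31.6 min

By the marginal value theorem, leave when the instantaneous gain rate g'(t) equals the habitat-wide average g(t)/(T + t).
g'(t) = 276·18/(t + 18)². Setting 276·18/(t+18)² = 276t/[(t+18)(55.5+t)] gives 18(55.5+t) = t(t+18), so t² = 18×55.5 = 999.
t* = √999 = 31.61 min.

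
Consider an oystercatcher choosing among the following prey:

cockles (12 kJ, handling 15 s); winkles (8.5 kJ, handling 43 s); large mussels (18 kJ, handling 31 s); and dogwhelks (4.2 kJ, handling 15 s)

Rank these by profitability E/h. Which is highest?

cockles

Profitability E/h (kJ/s): cockles = 12/15 = 0.8, winkles = 8.5/43 = 0.198, large mussels = 18/31 = 0.581, dogwhelks = 4.2/15 = 0.28.
Ranked: cockles > large mussels > dogwhelks > winkles.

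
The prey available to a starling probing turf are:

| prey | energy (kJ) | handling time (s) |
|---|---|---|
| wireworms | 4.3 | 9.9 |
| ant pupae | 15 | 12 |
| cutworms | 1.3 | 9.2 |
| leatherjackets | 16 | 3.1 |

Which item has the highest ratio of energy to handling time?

leatherjackets

In descending order of E/h:
leatherjackets: 16/3.1 = 5.16 kJ/s
ant pupae: 15/12 = 1.25 kJ/s
wireworms: 4.3/9.9 = 0.434 kJ/s
cutworms: 1.3/9.2 = 0.141 kJ/s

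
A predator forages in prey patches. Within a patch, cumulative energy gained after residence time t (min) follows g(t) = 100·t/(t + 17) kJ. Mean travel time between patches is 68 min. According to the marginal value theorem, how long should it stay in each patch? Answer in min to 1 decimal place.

34.0 min

Maximise g(t)/(T+t): set derivative to zero → g'(t)(T+t) = g(t).
g'(t) = 100·17/(t + 17)². Setting 100·17/(t+17)² = 100t/[(t+17)(68+t)] gives 17(68+t) = t(t+17), so t² = 17×68 = 1156.
t* = √1156 = 34 min.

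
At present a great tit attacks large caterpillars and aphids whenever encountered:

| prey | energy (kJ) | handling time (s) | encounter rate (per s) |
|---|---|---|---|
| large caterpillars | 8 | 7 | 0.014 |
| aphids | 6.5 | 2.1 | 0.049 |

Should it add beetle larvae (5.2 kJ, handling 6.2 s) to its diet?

Yes

Current rate: (0.014×8 + 0.049×6.5)/(1 + 0.014×7 + 0.049×2.1) = 0.3585 kJ/s.
beetle larvae: E/h = 5.2/6.2 = 0.8387 kJ/s.
0.8387 > 0.3585, so adding beetle larvae raises the average — include it.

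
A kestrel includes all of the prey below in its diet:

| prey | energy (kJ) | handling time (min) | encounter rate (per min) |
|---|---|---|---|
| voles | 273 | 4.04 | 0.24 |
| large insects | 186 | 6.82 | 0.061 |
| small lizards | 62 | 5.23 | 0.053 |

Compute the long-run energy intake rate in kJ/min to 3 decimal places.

Energy encountered per unit search time: 0.24×273 + 0.061×186 + 0.053×62 = 80.15 kJ/min.
Handling time per unit search time: 0.24×4.04 + 0.061×6.82 + 0.053×5.23 = 1.663.
Rate = 80.15/(1 + 1.663) = 30.1 kJ/min.

30.101 kJ/min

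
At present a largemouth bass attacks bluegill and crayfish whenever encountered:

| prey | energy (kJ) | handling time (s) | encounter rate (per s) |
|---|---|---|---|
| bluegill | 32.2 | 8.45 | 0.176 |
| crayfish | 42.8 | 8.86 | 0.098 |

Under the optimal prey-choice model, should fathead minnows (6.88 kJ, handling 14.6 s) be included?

No

Current rate: (0.176×32.2 + 0.098×42.8)/(1 + 0.176×8.45 + 0.098×8.86) = 2.939 kJ/s.
Profitability of fathead minnows: 6.88/14.6 = 0.4712 kJ/s.
0.4712 < 2.939, so adding fathead minnows would lower the average — exclude it.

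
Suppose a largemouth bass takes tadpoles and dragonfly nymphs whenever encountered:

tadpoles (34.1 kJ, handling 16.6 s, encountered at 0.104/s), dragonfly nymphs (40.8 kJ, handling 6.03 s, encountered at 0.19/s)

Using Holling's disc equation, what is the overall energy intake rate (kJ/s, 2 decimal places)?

R = Σλ_iE_i / (1 + Σλ_ih_i)
Numerator: 0.104×34.1 + 0.19×40.8 = 11.3
Denominator: 1 + 0.104×16.6 + 0.19×6.03 = 3.872
R = 11.3/3.872 = 2.918 kJ/s

2.92 kJ/s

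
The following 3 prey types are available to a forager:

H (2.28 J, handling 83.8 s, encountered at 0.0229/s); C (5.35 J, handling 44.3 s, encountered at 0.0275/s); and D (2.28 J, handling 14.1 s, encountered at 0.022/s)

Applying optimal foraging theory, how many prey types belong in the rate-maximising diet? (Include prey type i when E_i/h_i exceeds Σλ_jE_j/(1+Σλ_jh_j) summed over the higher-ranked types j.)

2

E/h in descending order: D 0.162, C 0.121, H 0.0272 J/s. The optimal diet is the largest prefix of this list for which every included type satisfies E_i/h_i > R on the types above it.
Rate on top 1: 0.03828. C: 0.121 > 0.03828 → include.
Rate on top 2: 0.07803. H: 0.0272 < 0.07803 → exclude; stop.
Optimal diet: D, C — 2 of 3 types.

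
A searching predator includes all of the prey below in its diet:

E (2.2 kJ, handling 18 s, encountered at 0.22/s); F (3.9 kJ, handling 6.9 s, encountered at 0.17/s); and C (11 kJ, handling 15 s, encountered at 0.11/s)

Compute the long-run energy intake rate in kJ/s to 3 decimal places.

0.303 kJ/s

Energy encountered per unit search time: 0.22×2.2 + 0.17×3.9 + 0.11×11 = 2.357 kJ/s.
Handling time per unit search time: 0.22×18 + 0.17×6.9 + 0.11×15 = 6.783.
Rate = 2.357/(1 + 6.783) = 0.3028 kJ/s.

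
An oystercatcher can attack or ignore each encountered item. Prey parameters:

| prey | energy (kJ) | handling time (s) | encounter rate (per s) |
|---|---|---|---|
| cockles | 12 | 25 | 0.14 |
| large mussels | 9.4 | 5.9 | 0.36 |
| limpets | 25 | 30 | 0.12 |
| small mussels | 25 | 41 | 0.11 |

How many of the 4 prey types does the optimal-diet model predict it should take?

1

Profitabilities (E/h, kJ/s): large mussels 1.59, limpets 0.833, small mussels 0.61, cockles 0.48. Add prey in this order while the next type's profitability exceeds the intake rate on those already taken.
Rate on top 1: 1.083. limpets: 0.833 < 1.083 → exclude; stop.
Optimal diet: large mussels — 1 of 4 types.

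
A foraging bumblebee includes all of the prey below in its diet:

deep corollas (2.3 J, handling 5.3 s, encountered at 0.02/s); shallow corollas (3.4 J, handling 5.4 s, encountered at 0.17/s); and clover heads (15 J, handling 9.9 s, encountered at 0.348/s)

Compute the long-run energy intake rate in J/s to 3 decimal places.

R = (0.02×2.3 + 0.17×3.4 + 0.348×15) / (1 + 0.02×5.3 + 0.17×5.4 + 0.348×9.9) = 5.844/5.469 = 1.069 J/s.

1.069 J/s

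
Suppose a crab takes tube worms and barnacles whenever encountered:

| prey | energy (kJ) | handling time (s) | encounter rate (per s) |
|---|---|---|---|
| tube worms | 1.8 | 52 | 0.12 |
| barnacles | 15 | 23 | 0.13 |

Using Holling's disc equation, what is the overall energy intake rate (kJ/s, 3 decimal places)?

0.212 kJ/s

R = (0.12×1.8 + 0.13×15) / (1 + 0.12×52 + 0.13×23) = 2.166/10.23 = 0.2117 kJ/s.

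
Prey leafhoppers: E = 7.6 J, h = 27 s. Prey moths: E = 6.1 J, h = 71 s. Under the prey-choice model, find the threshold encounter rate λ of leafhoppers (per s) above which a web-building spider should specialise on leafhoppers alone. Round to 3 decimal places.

0.016 per s

At the threshold, the rate on leafhoppers alone equals the profitability of moths: λ·7.6/(1 + λ·27) = 6.1/71 = 0.08592.
Rearranging, λ(7.6 − 0.08592×27) = 0.08592, so λ = 0.08592/5.28 = 0.01627 per s.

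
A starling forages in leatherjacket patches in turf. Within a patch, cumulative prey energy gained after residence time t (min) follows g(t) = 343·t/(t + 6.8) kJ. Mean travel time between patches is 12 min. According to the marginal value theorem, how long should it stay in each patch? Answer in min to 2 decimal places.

9.03 min

Maximise g(t)/(T+t): set derivative to zero → g'(t)(T+t) = g(t).
g'(t) = 343·6.8/(t + 6.8)². Setting 343·6.8/(t+6.8)² = 343t/[(t+6.8)(12+t)] gives 6.8(12+t) = t(t+6.8), so t² = 6.8×12 = 81.6.
t* = √81.6 = 9.033 min.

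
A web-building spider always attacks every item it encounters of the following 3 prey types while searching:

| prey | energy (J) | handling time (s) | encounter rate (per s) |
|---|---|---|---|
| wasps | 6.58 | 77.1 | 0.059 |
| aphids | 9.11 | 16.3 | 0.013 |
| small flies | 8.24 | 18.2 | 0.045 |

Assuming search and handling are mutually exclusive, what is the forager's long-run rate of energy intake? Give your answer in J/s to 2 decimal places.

R = Σλ_iE_i / (1 + Σλ_ih_i)
Numerator: 0.059×6.58 + 0.013×9.11 + 0.045×8.24 = 0.8775
Denominator: 1 + 0.059×77.1 + 0.013×16.3 + 0.045×18.2 = 6.58
R = 0.8775/6.58 = 0.1334 J/s

0.13 J/s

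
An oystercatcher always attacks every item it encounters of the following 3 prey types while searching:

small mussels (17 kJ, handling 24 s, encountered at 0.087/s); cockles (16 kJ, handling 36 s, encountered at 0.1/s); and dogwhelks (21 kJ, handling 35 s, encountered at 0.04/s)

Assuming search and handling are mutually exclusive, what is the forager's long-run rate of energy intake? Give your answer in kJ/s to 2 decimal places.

0.48 kJ/s

R = Σλ_iE_i / (1 + Σλ_ih_i)
Numerator: 0.087×17 + 0.1×16 + 0.04×21 = 3.919
Denominator: 1 + 0.087×24 + 0.1×36 + 0.04×35 = 8.088
R = 3.919/8.088 = 0.4845 kJ/s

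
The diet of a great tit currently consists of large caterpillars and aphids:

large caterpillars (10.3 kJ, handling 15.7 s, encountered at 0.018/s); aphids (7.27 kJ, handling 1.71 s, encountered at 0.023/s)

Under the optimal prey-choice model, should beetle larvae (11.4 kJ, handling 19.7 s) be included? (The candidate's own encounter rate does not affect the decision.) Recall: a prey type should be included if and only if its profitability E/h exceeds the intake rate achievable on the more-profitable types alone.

Yes

Intake rate on the current diet: R = (0.018×10.3 + 0.023×7.27) / (1 + 0.018×15.7 + 0.023×1.71) = 0.3526/1.322 = 0.2667 kJ/s.
beetle larvae: E/h = 11.4/19.7 = 0.5787 kJ/s.
Since 0.5787 > R, including beetle larvae increases the long-run rate.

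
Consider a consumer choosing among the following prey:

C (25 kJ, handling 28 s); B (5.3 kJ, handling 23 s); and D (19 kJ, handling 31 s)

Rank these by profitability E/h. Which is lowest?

In descending order of E/h:
C: 25/28 = 0.893 kJ/s
D: 19/31 = 0.613 kJ/s
B: 5.3/23 = 0.23 kJ/s

B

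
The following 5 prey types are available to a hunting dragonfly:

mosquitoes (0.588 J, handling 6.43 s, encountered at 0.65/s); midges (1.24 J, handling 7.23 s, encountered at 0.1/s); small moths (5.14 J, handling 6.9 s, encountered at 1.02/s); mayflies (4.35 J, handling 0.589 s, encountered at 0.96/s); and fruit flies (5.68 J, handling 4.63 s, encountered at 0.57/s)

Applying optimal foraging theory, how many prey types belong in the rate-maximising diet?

1

Profitabilities (E/h, J/s): mayflies 7.39, fruit flies 1.23, small moths 0.745, midges 0.172, mosquitoes 0.0914. Add prey in this order while the next type's profitability exceeds the intake rate on those already taken.
Rate on top 1: 2.668. fruit flies: 1.23 < 2.668 → exclude; stop.
Optimal diet: mayflies — 1 of 5 types.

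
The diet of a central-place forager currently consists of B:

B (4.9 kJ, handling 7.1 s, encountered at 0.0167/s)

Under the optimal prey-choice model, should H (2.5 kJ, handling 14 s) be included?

Yes

On B alone, R = ΣλE/(1+Σλh) = 0.08183/1.119 = 0.07316 kJ/s.
Profitability of H: 2.5/14 = 0.1786 kJ/s.
Since 0.1786 > R, including H increases the long-run rate.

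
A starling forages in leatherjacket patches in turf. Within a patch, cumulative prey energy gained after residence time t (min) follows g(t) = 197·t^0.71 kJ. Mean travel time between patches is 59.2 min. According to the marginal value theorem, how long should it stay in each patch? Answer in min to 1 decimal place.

By the marginal value theorem, leave when the instantaneous gain rate g'(t) equals the habitat-wide average g(t)/(T + t).
g'(t) = 0.71·197·t^-0.29. Setting 0.71·197·t^-0.29 = 197·t^0.71/(59.2+t) gives 0.71(59.2+t) = t, so 0.29·t = 0.71×59.2.
t* = 0.71×59.2/0.29 = 144.9 min.

144.9 min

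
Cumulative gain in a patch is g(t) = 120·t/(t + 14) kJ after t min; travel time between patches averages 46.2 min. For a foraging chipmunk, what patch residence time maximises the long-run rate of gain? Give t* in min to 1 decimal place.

25.4 min

By the marginal value theorem, leave when the instantaneous gain rate g'(t) equals the habitat-wide average g(t)/(T + t).
g'(t) = 120·14/(t + 14)². Setting 120·14/(t+14)² = 120t/[(t+14)(46.2+t)] gives 14(46.2+t) = t(t+14), so t² = 14×46.2 = 646.8.
t* = √646.8 = 25.43 min.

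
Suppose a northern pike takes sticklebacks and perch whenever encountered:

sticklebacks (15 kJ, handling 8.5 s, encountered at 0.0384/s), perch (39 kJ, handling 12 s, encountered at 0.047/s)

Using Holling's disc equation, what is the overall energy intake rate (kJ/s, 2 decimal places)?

1.27 kJ/s

R = (0.0384×15 + 0.047×39) / (1 + 0.0384×8.5 + 0.047×12) = 2.409/1.89 = 1.274 kJ/s.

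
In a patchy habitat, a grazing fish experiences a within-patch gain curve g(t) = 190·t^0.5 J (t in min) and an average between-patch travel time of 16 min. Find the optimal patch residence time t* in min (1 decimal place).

16.0 min

Optimal t* satisfies g'(t*) = g(t*)/(T + t*).
g'(t) = 0.5·190·t^-0.5. Setting 0.5·190·t^-0.5 = 190·t^0.5/(16+t) gives 0.5(16+t) = t, so 0.50·t = 0.5×16.
t* = 0.5×16/0.50 = 16 min.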